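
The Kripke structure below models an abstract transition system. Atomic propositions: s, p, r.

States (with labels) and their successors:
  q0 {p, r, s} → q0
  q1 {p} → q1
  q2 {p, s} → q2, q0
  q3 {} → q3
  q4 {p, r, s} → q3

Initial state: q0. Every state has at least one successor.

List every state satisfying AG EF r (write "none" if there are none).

States satisfying EF r: {q0, q2, q4}.
States satisfying AG EF r: {q0, q2}.

{q0, q2}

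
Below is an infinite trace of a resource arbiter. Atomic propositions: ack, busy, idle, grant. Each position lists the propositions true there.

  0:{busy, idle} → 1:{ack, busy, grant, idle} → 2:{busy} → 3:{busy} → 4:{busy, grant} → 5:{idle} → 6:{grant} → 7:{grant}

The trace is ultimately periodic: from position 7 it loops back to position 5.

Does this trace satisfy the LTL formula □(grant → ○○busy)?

No

grant → ○○busy must hold at every position from 0 onward. It fails at position 4, so □(grant → ○○busy) is false.
Positions where grant holds: 1, 4, 6, 7.
Check ○○busy at each: 1→ok, 4→fails, 6→fails, 7→fails.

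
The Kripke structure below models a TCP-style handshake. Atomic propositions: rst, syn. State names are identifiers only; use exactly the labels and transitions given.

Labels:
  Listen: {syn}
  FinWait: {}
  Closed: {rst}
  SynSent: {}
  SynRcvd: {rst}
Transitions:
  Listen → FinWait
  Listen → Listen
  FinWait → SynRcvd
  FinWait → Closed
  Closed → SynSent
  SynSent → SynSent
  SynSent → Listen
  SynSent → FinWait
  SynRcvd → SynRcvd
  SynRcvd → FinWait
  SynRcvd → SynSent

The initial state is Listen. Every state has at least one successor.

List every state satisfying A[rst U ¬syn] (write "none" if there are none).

{FinWait, Closed, SynSent, SynRcvd}

States satisfying rst: {Closed, SynRcvd}.
States satisfying ¬syn: {FinWait, Closed, SynSent, SynRcvd}.
States satisfying A[rst U ¬syn]: {FinWait, Closed, SynSent, SynRcvd}.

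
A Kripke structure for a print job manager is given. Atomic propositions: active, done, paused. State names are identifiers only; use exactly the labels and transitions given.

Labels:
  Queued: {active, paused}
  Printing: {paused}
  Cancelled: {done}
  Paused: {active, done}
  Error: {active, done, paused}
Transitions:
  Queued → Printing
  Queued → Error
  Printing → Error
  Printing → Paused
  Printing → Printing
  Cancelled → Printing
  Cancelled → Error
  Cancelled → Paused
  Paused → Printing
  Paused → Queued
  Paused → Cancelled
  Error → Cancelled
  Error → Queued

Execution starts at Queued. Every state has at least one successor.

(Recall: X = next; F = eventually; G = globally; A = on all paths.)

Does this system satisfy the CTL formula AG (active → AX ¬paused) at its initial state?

States satisfying active → AX ¬paused: {Printing, Cancelled}.
States satisfying AG (active → AX ¬paused): ∅.
Error is reachable from Queued and violates active → AX ¬paused, so AG fails at Queued.
Queued ∉ Sat(AG (active → AX ¬paused)).

No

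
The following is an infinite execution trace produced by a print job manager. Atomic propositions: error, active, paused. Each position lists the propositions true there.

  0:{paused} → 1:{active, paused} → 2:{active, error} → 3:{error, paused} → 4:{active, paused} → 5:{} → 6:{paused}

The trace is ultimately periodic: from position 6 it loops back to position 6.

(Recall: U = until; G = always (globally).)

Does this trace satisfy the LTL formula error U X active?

Yes

Walking from position 0: X active first holds at position 0, and error holds at every earlier position along the way, so error U X active holds.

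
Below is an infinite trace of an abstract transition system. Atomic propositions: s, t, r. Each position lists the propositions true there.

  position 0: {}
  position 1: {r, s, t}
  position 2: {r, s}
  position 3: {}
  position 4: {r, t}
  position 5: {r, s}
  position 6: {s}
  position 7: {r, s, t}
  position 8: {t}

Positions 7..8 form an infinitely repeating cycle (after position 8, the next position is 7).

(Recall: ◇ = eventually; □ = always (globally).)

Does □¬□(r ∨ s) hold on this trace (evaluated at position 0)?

Yes

¬□(r ∨ s) holds at every position 0..8, and those are all positions ever visited, so □¬□(r ∨ s) holds.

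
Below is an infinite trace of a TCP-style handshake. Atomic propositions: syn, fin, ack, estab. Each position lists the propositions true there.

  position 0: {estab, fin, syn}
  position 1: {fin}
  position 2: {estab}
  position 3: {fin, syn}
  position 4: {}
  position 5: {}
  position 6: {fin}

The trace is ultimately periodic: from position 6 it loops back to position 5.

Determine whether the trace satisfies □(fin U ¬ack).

Yes

fin U ¬ack holds at every position 0..6, and those are all positions ever visited, so □(fin U ¬ack) holds.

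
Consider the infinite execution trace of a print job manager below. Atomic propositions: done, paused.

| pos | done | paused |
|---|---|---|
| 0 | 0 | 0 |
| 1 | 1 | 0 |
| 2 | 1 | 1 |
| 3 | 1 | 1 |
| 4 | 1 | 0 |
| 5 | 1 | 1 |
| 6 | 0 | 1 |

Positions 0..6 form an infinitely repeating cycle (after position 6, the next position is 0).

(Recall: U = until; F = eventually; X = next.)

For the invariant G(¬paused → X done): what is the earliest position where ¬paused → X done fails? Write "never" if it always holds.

¬paused → X done holds at every position 0..6, and those are all the positions the trace ever visits, so the invariant G(¬paused → X done) is never violated.

never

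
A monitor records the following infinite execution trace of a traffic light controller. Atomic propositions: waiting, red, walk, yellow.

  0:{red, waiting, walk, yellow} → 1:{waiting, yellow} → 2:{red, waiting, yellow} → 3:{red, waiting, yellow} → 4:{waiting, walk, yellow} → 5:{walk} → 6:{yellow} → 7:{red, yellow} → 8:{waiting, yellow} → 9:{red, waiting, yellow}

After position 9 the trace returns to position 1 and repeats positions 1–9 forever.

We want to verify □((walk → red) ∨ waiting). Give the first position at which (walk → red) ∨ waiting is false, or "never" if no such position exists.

5

Check (walk → red) ∨ waiting at each position in order: 0 ✓, 1 ✓, 2 ✓, 3 ✓, 4 ✓.
At position 5 the labels are {walk}, so (walk → red) ∨ waiting is false there. This is the first violation.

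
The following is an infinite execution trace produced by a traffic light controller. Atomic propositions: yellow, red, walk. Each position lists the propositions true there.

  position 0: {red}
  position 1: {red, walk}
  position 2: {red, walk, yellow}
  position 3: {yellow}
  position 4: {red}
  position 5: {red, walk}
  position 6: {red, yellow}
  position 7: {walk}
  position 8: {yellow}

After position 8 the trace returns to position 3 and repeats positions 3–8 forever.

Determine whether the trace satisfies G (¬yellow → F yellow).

¬yellow → F yellow holds at every position 0..8, and those are all positions ever visited, so G (¬yellow → F yellow) holds.
Positions where ¬yellow holds: 0, 1, 4, 5, 7.
Check F yellow at each: 0→ok, 1→ok, 4→ok, 5→ok, 7→ok.

Satisfied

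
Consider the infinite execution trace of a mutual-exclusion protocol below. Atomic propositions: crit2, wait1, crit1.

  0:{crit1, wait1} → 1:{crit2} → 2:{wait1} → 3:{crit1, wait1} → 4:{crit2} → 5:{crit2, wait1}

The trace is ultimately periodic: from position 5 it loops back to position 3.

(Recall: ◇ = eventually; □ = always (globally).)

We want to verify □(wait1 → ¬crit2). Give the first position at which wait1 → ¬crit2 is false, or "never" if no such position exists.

Check wait1 → ¬crit2 at each position in order: 0 ✓, 1 ✓, 2 ✓, 3 ✓, 4 ✓.
At position 5 the labels are {crit2, wait1}, so wait1 → ¬crit2 is false there. This is the first violation.

5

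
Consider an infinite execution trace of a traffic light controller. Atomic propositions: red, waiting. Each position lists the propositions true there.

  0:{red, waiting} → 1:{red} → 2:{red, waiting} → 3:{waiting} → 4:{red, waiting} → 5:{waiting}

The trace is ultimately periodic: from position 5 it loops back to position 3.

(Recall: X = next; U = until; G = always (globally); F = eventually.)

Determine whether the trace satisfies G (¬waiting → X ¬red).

Does not hold

¬waiting → X ¬red must hold at every position from 0 onward. It fails at position 1, so G (¬waiting → X ¬red) is false.
Positions where ¬waiting holds: 1.
Check X ¬red at each: 1→fails.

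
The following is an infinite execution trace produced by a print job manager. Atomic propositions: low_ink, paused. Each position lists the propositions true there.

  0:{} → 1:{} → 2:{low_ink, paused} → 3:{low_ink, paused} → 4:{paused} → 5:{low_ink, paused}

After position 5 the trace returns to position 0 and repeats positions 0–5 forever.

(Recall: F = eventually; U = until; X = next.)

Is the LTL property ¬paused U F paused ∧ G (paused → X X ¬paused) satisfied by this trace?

Walking from position 0: F paused first holds at position 0, and ¬paused holds at every earlier position along the way, so ¬paused U F paused holds.
paused → X X ¬paused must hold at every position from 0 onward. It fails at position 2, so G (paused → X X ¬paused) is false.
Positions where paused holds: 2, 3, 4, 5.
Check X X ¬paused at each: 2→fails, 3→fails, 4→ok, 5→ok.
At position 0: ¬paused U F paused is true; G (paused → X X ¬paused) is false; so ¬paused U F paused ∧ G (paused → X X ¬paused) is false.

Violated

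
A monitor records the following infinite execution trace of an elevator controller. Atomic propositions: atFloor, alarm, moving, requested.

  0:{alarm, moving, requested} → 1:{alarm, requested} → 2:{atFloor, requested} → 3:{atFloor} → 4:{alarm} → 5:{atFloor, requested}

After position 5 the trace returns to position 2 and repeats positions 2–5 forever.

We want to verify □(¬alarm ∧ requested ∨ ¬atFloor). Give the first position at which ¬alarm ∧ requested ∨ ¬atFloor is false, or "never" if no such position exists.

3

Check ¬alarm ∧ requested ∨ ¬atFloor at each position in order: 0 ✓, 1 ✓, 2 ✓.
At position 3 the labels are {atFloor}, so ¬alarm ∧ requested ∨ ¬atFloor is false there. This is the first violation.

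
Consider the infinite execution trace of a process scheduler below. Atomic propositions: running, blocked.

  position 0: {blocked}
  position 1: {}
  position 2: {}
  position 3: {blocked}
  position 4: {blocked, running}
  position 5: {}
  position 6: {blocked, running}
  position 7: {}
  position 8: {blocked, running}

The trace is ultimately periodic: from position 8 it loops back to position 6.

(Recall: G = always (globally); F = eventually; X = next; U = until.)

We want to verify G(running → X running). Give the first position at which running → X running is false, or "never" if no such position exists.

4

Check running → X running at each position in order: 0 ✓, 1 ✓, 2 ✓, 3 ✓.
At position 4 the labels are {blocked, running} and the next position 5 has {}, so running → X running is false there. This is the first violation.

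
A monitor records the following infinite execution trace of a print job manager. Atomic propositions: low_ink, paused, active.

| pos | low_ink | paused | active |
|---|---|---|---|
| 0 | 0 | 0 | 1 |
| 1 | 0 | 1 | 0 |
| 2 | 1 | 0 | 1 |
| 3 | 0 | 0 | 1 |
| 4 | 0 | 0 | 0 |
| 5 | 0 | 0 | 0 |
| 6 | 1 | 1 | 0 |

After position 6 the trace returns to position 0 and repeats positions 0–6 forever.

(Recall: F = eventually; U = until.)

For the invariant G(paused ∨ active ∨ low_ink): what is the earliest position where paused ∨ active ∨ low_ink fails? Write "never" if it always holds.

4

Check paused ∨ active ∨ low_ink at each position in order: 0 ✓, 1 ✓, 2 ✓, 3 ✓.
At position 4 the labels are {}, so paused ∨ active ∨ low_ink is false there. This is the first violation.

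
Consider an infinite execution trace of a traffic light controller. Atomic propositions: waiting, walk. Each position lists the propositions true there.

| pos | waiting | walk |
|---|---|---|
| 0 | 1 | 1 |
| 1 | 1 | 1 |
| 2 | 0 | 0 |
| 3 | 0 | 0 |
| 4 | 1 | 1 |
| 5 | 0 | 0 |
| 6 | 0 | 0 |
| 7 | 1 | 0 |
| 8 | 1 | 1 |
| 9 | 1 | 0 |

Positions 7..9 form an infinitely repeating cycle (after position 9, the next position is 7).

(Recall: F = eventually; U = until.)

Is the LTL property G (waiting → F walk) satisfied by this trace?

Satisfied

waiting → F walk holds at every position 0..9, and those are all positions ever visited, so G (waiting → F walk) holds.
Positions where waiting holds: 0, 1, 4, 7, 8, 9.
Check F walk at each: 0→ok, 1→ok, 4→ok, 7→ok, 8→ok, 9→ok.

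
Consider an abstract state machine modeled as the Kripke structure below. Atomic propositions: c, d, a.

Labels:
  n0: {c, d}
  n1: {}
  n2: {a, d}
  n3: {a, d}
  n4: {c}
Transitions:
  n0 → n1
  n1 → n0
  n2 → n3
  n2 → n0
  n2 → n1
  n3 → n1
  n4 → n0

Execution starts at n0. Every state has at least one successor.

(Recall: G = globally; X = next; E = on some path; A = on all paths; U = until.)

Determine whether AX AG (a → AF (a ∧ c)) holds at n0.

States satisfying AG (a → AF (a ∧ c)): {n0, n1, n4}.
States satisfying AX AG (a → AF (a ∧ c)): {n0, n1, n3, n4}.
n0 ∈ Sat(AX AG (a → AF (a ∧ c))).

Holds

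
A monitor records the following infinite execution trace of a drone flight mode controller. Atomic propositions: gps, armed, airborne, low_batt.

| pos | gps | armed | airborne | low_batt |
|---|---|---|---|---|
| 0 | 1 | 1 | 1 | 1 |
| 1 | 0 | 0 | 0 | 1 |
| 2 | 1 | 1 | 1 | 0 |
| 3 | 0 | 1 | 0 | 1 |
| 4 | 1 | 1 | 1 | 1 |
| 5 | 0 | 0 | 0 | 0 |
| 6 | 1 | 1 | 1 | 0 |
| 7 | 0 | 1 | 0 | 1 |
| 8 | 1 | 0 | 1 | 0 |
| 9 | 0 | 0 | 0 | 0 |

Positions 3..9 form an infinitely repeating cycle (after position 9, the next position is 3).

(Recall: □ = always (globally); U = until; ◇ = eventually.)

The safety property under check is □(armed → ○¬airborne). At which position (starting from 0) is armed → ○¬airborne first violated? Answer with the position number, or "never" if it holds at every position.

3

Check armed → ○¬airborne at each position in order: 0 ✓, 1 ✓, 2 ✓.
At position 3 the labels are {armed, low_batt} and the next position 4 has {airborne, armed, gps, low_batt}, so armed → ○¬airborne is false there. This is the first violation.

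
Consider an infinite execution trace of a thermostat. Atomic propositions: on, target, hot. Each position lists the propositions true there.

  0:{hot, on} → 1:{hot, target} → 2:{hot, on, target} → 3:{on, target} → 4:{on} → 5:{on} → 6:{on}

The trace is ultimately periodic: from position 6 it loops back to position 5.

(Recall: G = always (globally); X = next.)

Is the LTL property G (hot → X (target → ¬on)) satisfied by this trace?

hot → X (target → ¬on) must hold at every position from 0 onward. It fails at position 1, so G (hot → X (target → ¬on)) is false.
Positions where hot holds: 0, 1, 2.
Check X (target → ¬on) at each: 0→ok, 1→fails, 2→fails.

Does not hold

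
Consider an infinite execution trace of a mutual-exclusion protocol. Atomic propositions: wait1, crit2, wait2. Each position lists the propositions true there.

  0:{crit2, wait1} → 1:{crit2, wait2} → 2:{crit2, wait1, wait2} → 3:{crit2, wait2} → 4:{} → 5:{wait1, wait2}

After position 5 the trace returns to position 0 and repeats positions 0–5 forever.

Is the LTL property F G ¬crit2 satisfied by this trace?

No

G ¬crit2 is false at every position 0..5, so it never becomes true and F G ¬crit2 fails.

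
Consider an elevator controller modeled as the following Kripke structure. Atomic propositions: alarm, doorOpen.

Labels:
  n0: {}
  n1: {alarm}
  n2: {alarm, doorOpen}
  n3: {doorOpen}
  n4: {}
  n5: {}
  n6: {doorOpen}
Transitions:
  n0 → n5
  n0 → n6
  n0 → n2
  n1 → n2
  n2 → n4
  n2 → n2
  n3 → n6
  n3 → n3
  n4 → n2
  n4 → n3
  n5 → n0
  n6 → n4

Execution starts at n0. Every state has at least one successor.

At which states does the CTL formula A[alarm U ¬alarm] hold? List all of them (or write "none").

{n0, n3, n4, n5, n6}

States satisfying alarm: {n1, n2}.
States satisfying ¬alarm: {n0, n3, n4, n5, n6}.
States satisfying A[alarm U ¬alarm]: {n0, n3, n4, n5, n6}.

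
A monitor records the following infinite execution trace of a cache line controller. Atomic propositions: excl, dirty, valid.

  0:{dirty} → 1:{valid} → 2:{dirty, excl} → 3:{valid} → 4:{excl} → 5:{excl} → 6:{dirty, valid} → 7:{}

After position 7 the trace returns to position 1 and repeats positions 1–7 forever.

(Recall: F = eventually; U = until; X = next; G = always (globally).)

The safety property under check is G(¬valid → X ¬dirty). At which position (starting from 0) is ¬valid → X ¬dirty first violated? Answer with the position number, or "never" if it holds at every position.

Check ¬valid → X ¬dirty at each position in order: 0 ✓, 1 ✓, 2 ✓, 3 ✓, 4 ✓.
At position 5 the labels are {excl} and the next position 6 has {dirty, valid}, so ¬valid → X ¬dirty is false there. This is the first violation.

5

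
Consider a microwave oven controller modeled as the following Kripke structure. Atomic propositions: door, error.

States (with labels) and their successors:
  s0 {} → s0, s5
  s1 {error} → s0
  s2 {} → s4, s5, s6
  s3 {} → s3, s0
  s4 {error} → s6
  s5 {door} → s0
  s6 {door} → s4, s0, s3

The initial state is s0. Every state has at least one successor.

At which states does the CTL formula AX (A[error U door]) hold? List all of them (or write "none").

States satisfying A[error U door]: {s4, s5, s6}.
States satisfying AX (A[error U door]): {s2, s4}.

{s2, s4}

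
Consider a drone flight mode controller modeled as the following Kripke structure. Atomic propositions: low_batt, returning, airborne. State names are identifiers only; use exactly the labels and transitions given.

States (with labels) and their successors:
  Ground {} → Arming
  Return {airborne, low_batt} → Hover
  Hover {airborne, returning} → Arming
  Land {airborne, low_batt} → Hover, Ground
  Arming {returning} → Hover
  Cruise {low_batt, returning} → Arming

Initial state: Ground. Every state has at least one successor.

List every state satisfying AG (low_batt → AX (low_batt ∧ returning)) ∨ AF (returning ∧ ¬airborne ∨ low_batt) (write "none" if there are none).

{Ground, Return, Hover, Land, Arming, Cruise}

States satisfying low_batt → AX (low_batt ∧ returning): {Ground, Hover, Arming}.
States satisfying AG (low_batt → AX (low_batt ∧ returning)): {Ground, Hover, Arming}.
States satisfying returning ∧ ¬airborne ∨ low_batt: {Return, Land, Arming, Cruise}.
States satisfying AF (returning ∧ ¬airborne ∨ low_batt): {Ground, Return, Hover, Land, Arming, Cruise}.
States satisfying AG (low_batt → AX (low_batt ∧ returning)) ∨ AF (returning ∧ ¬airborne ∨ low_batt): {Ground, Return, Hover, Land, Arming, Cruise}.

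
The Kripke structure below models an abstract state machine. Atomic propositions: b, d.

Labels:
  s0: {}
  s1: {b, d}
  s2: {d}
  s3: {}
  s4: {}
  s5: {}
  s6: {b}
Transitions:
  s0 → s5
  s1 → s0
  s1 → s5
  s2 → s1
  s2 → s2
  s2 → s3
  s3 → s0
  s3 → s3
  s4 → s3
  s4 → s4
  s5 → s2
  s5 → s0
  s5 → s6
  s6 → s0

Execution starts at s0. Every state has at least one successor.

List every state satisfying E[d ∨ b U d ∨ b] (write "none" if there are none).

States satisfying d ∨ b: {s1, s2, s6}.
States satisfying E[d ∨ b U d ∨ b]: {s1, s2, s6}.

{s1, s2, s6}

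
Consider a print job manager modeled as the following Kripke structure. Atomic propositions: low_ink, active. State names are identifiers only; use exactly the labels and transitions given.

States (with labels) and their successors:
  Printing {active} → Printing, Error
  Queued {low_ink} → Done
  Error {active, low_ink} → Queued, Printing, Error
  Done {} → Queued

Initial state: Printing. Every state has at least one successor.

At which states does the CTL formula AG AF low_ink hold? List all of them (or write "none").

{Queued, Done}

States satisfying AF low_ink: {Queued, Error, Done}.
States satisfying AG AF low_ink: {Queued, Done}.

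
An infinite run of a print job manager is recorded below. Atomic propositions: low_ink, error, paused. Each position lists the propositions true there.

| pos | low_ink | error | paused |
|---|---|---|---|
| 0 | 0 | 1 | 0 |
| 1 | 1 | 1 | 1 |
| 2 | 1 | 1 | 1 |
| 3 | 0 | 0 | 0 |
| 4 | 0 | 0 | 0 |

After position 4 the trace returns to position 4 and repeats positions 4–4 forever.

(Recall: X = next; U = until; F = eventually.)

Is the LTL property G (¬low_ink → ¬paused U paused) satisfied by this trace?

No

¬low_ink → ¬paused U paused must hold at every position from 0 onward. It fails at position 3, so G (¬low_ink → ¬paused U paused) is false.
Positions where ¬low_ink holds: 0, 3, 4.
Check ¬paused U paused at each: 0→ok, 3→fails, 4→fails.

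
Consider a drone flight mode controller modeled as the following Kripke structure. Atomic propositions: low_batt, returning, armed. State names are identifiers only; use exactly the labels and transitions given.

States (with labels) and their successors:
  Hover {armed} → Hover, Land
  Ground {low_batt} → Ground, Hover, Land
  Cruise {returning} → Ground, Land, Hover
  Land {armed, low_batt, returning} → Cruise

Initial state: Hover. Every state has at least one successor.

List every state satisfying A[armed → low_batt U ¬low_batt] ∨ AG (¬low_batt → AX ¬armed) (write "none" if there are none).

{Hover, Cruise, Land}

States satisfying armed → low_batt: {Ground, Cruise, Land}.
States satisfying ¬low_batt: {Hover, Cruise}.
States satisfying A[armed → low_batt U ¬low_batt]: {Hover, Cruise, Land}.
States satisfying ¬low_batt → AX ¬armed: {Ground, Land}.
States satisfying AG (¬low_batt → AX ¬armed): ∅.
States satisfying A[armed → low_batt U ¬low_batt] ∨ AG (¬low_batt → AX ¬armed): {Hover, Cruise, Land}.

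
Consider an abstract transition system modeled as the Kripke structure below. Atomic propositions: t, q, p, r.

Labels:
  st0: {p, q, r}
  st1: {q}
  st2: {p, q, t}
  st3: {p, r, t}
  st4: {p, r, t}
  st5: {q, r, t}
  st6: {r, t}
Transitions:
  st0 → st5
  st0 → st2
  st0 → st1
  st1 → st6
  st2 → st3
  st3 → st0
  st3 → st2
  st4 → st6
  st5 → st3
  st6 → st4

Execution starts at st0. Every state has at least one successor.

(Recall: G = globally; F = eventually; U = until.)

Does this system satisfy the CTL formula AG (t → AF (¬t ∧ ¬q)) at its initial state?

Does not hold

States satisfying t → AF (¬t ∧ ¬q): {st0, st1}.
States satisfying AG (t → AF (¬t ∧ ¬q)): ∅.
st2 is reachable from st0 and violates t → AF (¬t ∧ ¬q), so AG fails at st0.
st0 ∉ Sat(AG (t → AF (¬t ∧ ¬q))).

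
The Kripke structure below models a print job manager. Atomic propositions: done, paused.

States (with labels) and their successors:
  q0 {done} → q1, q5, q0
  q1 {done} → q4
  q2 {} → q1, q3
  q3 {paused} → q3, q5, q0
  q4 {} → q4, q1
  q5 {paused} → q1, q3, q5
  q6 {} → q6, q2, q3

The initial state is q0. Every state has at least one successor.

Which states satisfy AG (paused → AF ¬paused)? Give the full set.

States satisfying paused → AF ¬paused: {q0, q1, q2, q4, q6}.
States satisfying AG (paused → AF ¬paused): {q1, q4}.

{q1, q4}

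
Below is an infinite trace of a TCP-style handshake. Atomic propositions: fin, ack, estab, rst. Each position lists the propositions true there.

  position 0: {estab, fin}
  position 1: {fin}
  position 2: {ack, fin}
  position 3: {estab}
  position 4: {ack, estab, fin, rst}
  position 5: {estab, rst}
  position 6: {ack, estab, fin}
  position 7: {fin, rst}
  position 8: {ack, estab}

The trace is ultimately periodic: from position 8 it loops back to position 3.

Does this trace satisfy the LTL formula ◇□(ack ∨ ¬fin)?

□(ack ∨ ¬fin) is false at every position 0..8, so it never becomes true and ◇□(ack ∨ ¬fin) fails.

Violated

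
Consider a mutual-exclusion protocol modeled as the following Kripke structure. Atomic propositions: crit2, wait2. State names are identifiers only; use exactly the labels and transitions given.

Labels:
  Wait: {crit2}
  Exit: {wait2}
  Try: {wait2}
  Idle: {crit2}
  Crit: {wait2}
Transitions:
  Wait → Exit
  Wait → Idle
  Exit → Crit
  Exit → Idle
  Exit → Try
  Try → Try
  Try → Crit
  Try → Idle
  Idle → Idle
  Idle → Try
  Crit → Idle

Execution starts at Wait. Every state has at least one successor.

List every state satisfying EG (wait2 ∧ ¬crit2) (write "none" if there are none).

{Exit, Try}

States satisfying wait2 ∧ ¬crit2: {Exit, Try, Crit}.
States satisfying EG (wait2 ∧ ¬crit2): {Exit, Try}.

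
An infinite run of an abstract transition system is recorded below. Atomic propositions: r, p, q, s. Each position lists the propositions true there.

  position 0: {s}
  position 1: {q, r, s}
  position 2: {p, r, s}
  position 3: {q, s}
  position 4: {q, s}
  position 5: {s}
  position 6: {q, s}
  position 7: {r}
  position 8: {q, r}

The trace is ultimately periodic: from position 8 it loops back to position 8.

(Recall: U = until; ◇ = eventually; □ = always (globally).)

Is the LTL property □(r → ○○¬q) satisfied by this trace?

r → ○○¬q must hold at every position from 0 onward. It fails at position 1, so □(r → ○○¬q) is false.
Positions where r holds: 1, 2, 7, 8.
Check ○○¬q at each: 1→fails, 2→fails, 7→fails, 8→fails.

No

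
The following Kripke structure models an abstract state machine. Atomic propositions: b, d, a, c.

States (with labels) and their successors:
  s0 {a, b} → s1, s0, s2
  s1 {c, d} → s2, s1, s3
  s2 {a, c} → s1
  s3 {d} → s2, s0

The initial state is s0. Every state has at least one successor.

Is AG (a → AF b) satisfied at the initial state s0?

No

States satisfying a → AF b: {s0, s1, s3}.
States satisfying AG (a → AF b): ∅.
s2 is reachable from s0 and violates a → AF b, so AG fails at s0.
s0 ∉ Sat(AG (a → AF b)).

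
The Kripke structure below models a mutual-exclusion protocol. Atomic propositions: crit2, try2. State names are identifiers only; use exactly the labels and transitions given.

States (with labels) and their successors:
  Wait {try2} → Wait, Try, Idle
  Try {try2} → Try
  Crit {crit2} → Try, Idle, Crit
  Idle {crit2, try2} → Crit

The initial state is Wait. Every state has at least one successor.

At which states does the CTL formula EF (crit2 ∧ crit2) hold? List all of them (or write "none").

{Wait, Crit, Idle}

States satisfying crit2 ∧ crit2: {Crit, Idle}.
States satisfying EF (crit2 ∧ crit2): {Wait, Crit, Idle}.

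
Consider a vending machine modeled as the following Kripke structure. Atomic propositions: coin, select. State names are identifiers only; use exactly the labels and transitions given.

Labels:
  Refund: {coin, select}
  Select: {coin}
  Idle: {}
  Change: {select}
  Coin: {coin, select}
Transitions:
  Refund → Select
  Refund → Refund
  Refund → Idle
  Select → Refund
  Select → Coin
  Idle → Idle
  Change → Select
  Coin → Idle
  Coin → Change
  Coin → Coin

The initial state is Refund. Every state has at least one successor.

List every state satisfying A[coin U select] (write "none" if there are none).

{Refund, Select, Change, Coin}

States satisfying coin: {Refund, Select, Coin}.
States satisfying select: {Refund, Change, Coin}.
States satisfying A[coin U select]: {Refund, Select, Change, Coin}.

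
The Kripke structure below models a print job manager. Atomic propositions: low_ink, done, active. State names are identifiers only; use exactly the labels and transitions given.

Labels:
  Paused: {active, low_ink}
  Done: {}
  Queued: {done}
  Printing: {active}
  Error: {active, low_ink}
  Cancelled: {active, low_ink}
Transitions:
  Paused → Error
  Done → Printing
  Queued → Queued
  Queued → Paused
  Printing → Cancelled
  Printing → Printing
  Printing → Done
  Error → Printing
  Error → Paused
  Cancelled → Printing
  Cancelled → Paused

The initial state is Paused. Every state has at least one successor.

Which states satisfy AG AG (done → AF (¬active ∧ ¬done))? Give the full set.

States satisfying AG (done → AF (¬active ∧ ¬done)): {Paused, Done, Printing, Error, Cancelled}.
States satisfying AG AG (done → AF (¬active ∧ ¬done)): {Paused, Done, Printing, Error, Cancelled}.

{Paused, Done, Printing, Error, Cancelled}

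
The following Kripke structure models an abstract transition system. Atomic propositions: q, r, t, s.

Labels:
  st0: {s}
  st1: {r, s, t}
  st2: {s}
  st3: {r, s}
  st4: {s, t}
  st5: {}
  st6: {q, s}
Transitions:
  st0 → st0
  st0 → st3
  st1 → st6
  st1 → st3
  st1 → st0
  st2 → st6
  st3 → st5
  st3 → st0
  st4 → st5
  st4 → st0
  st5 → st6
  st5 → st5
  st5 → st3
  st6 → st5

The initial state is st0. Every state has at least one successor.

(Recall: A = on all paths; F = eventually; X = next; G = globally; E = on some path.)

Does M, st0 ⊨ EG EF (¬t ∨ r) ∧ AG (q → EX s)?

States satisfying EF (¬t ∨ r): {st0, st1, st2, st3, st4, st5, st6}.
States satisfying EG EF (¬t ∨ r): {st0, st1, st2, st3, st4, st5, st6}.
States satisfying q → EX s: {st0, st1, st2, st3, st4, st5}.
States satisfying AG (q → EX s): ∅.
States satisfying EG EF (¬t ∨ r) ∧ AG (q → EX s): ∅.
st0 ∉ Sat(EG EF (¬t ∨ r) ∧ AG (q → EX s)).

Does not hold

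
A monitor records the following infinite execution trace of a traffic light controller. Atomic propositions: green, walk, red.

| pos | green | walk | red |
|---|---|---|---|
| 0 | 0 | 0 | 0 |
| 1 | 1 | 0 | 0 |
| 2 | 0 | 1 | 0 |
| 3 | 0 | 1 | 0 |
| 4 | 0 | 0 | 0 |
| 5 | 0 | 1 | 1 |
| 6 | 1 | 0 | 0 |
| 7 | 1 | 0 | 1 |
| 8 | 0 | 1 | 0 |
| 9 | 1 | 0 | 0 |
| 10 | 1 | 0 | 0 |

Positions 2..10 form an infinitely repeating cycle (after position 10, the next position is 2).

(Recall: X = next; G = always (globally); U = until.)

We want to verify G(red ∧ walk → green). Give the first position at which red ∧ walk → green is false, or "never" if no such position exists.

Check red ∧ walk → green at each position in order: 0 ✓, 1 ✓, 2 ✓, 3 ✓, 4 ✓.
At position 5 the labels are {red, walk}, so red ∧ walk → green is false there. This is the first violation.

5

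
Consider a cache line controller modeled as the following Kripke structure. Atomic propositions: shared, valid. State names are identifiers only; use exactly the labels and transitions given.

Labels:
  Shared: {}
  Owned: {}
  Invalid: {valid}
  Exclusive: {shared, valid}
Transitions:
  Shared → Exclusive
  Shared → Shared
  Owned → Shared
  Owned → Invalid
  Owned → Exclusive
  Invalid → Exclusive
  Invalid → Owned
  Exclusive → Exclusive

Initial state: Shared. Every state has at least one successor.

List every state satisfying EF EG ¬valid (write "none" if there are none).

States satisfying EG ¬valid: {Shared, Owned}.
States satisfying EF EG ¬valid: {Shared, Owned, Invalid}.

{Shared, Owned, Invalid}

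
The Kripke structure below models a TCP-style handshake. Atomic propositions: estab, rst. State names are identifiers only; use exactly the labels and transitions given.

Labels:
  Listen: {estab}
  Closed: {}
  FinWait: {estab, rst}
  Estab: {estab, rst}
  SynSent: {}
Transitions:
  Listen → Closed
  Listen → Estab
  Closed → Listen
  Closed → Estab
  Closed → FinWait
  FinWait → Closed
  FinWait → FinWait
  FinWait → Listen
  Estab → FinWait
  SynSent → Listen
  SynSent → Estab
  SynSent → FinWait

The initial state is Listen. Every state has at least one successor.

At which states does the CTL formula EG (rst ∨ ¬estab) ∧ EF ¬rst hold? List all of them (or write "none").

States satisfying rst ∨ ¬estab: {Closed, FinWait, Estab, SynSent}.
States satisfying EG (rst ∨ ¬estab): {Closed, FinWait, Estab, SynSent}.
States satisfying ¬rst: {Listen, Closed, SynSent}.
States satisfying EF ¬rst: {Listen, Closed, FinWait, Estab, SynSent}.
States satisfying EG (rst ∨ ¬estab) ∧ EF ¬rst: {Closed, FinWait, Estab, SynSent}.

{Closed, FinWait, Estab, SynSent}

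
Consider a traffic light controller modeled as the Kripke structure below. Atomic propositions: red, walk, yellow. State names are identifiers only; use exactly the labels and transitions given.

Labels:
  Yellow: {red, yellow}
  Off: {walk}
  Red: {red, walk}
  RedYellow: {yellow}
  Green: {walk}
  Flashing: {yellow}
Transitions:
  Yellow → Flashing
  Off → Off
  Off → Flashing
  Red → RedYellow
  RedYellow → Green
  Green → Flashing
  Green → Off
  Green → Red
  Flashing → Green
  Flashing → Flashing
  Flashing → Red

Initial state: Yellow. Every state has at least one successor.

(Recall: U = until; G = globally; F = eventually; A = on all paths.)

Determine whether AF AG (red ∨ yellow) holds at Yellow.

Violated

States satisfying AG (red ∨ yellow): ∅.
States satisfying AF AG (red ∨ yellow): ∅.
There is a path from Yellow along which AG (red ∨ yellow) never holds.
Yellow ∉ Sat(AF AG (red ∨ yellow)).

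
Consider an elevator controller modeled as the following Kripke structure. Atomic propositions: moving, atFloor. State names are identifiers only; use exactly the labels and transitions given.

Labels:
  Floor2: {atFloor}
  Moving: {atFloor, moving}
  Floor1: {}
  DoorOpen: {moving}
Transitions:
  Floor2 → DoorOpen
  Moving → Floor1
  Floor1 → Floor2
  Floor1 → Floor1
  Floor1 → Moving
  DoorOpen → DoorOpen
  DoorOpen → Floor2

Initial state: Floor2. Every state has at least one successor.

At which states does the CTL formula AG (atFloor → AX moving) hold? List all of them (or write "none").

{Floor2, DoorOpen}

States satisfying atFloor → AX moving: {Floor2, Floor1, DoorOpen}.
States satisfying AG (atFloor → AX moving): {Floor2, DoorOpen}.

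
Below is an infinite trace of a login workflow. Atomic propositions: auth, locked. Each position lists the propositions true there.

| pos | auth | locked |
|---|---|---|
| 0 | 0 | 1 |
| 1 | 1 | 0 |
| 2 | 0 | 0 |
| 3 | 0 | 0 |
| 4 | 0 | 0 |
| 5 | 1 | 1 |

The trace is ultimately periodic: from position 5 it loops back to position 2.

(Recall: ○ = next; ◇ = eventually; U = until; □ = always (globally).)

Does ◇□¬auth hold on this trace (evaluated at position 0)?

No

□¬auth is false at every position 0..5, so it never becomes true and ◇□¬auth fails.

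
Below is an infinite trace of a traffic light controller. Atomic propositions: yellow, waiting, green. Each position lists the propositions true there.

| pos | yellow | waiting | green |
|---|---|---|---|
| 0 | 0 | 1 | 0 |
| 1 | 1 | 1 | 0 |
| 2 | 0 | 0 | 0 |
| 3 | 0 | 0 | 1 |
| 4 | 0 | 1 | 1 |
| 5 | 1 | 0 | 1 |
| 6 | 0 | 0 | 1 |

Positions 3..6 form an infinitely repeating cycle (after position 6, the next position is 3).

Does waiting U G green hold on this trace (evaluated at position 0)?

Walking from position 0: at position 2, G green has not yet held and waiting fails, so waiting U G green is false.

Violated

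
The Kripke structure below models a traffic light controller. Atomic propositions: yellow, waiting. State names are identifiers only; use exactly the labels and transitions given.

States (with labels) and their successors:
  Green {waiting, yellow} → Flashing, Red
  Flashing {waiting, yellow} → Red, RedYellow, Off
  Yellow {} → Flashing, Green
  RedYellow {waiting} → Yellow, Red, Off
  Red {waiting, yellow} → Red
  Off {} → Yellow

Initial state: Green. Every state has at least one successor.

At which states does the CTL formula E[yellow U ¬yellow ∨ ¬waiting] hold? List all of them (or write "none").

States satisfying yellow: {Green, Flashing, Red}.
States satisfying ¬yellow ∨ ¬waiting: {Yellow, RedYellow, Off}.
States satisfying E[yellow U ¬yellow ∨ ¬waiting]: {Green, Flashing, Yellow, RedYellow, Off}.

{Green, Flashing, Yellow, RedYellow, Off}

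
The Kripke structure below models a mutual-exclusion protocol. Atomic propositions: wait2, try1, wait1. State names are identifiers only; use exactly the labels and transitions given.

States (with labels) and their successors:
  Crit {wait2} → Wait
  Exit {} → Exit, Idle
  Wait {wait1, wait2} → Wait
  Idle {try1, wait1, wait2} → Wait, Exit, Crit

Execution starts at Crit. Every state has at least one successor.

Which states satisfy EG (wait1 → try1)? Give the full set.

States satisfying wait1 → try1: {Crit, Exit, Idle}.
States satisfying EG (wait1 → try1): {Exit, Idle}.

{Exit, Idle}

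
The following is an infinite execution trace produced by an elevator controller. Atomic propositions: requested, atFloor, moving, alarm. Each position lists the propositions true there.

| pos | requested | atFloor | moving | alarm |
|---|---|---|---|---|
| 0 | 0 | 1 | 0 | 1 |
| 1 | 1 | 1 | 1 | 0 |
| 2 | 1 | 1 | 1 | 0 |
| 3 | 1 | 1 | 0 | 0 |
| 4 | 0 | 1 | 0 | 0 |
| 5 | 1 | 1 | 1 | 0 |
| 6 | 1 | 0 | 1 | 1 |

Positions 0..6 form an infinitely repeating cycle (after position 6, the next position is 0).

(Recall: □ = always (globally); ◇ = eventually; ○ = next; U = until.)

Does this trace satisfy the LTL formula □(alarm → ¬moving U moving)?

Yes

alarm → ¬moving U moving holds at every position 0..6, and those are all positions ever visited, so □(alarm → ¬moving U moving) holds.
Positions where alarm holds: 0, 6.
Check ¬moving U moving at each: 0→ok, 6→ok.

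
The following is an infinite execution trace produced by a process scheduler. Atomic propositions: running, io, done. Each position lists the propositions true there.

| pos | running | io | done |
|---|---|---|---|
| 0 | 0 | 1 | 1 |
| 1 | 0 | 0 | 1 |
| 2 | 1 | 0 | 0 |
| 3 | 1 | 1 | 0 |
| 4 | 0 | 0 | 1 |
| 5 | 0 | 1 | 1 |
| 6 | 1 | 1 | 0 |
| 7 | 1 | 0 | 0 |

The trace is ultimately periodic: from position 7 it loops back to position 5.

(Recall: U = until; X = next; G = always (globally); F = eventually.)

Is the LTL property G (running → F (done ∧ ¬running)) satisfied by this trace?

Holds

running → F (done ∧ ¬running) holds at every position 0..7, and those are all positions ever visited, so G (running → F (done ∧ ¬running)) holds.
Positions where running holds: 2, 3, 6, 7.
Check F (done ∧ ¬running) at each: 2→ok, 3→ok, 6→ok, 7→ok.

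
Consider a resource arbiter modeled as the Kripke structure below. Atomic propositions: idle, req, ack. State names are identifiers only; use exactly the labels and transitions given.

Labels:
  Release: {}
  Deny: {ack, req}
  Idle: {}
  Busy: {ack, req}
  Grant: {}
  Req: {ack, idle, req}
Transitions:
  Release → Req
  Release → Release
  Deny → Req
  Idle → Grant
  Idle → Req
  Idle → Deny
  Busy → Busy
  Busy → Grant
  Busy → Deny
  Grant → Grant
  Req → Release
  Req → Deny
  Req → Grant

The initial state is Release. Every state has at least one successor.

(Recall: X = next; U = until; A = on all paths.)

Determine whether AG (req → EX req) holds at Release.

Satisfied

States satisfying req → EX req: {Release, Deny, Idle, Busy, Grant, Req}.
States satisfying AG (req → EX req): {Release, Deny, Idle, Busy, Grant, Req}.
Every state reachable from Release satisfies req → EX req.
Release ∈ Sat(AG (req → EX req)).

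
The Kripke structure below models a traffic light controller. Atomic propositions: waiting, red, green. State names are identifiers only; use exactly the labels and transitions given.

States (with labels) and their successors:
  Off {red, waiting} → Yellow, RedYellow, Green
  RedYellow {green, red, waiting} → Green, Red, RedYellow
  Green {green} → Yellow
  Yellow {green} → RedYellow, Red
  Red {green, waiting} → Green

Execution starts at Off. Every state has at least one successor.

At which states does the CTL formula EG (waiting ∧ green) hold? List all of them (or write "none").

{RedYellow}

States satisfying waiting ∧ green: {RedYellow, Red}.
States satisfying EG (waiting ∧ green): {RedYellow}.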